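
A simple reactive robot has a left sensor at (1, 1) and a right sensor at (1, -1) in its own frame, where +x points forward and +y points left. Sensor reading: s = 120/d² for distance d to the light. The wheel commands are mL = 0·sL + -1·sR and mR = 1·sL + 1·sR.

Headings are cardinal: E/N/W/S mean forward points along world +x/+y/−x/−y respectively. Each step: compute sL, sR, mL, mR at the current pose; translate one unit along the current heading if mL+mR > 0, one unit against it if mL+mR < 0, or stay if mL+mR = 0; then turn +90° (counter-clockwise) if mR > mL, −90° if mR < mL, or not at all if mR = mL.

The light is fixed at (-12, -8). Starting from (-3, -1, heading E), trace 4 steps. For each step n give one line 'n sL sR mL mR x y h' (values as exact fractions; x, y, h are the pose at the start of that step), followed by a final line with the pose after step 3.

0 30/41 15/17 -15/17 1125/697 -3 -1 E
1 24/29 24/37 -24/37 1584/1073 -2 -1 N
2 12/13 20/27 -20/27 584/351 -2 0 W
3 120/149 120/113 -120/113 31440/16837 -3 0 S
final -3 -1 E

n=0: pose=(-3,-1,E); sL=30/41, sR=15/17; mL=-15/17, mR=1125/697; mL+mR=30/41 → advance +1; mR−mL=1740/697 → turn +1·90°
n=1: pose=(-2,-1,N); sL=24/29, sR=24/37; mL=-24/37, mR=1584/1073; mL+mR=24/29 → advance +1; mR−mL=2280/1073 → turn +1·90°
n=2: pose=(-2,0,W); sL=12/13, sR=20/27; mL=-20/27, mR=584/351; mL+mR=12/13 → advance +1; mR−mL=844/351 → turn +1·90°
n=3: pose=(-3,0,S); sL=120/149, sR=120/113; mL=-120/113, mR=31440/16837; mL+mR=120/149 → advance +1; mR−mL=49320/16837 → turn +1·90°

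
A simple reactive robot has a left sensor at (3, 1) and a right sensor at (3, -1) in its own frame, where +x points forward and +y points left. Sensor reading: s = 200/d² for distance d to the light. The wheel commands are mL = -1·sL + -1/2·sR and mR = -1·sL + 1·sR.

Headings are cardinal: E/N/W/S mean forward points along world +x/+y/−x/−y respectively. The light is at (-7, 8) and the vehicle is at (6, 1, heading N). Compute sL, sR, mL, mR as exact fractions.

5/4 50/53 -365/212 -65/212

left sensor world pos  = (5, 4); dL² = 160
right sensor world pos = (7, 4); dR² = 212
sL = 200/160 = 5/4
sR = 200/212 = 50/53
mL = -1·sL + -1/2·sR = -365/212
mR = -1·sL + 1·sR = -65/212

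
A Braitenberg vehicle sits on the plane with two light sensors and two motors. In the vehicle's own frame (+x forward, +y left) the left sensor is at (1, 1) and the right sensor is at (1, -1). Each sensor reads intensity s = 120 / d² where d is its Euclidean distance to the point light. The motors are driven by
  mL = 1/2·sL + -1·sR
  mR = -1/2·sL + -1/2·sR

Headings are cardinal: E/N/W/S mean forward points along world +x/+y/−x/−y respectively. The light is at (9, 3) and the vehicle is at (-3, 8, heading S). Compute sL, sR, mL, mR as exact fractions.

120/137 24/37 -1068/5069 -3864/5069

left sensor world pos  = (-2, 7); dL² = 137
right sensor world pos = (-4, 7); dR² = 185
sL = 120/137 = 120/137
sR = 120/185 = 24/37
mL = 1/2·sL + -1·sR = -1068/5069
mR = -1/2·sL + -1/2·sR = -3864/5069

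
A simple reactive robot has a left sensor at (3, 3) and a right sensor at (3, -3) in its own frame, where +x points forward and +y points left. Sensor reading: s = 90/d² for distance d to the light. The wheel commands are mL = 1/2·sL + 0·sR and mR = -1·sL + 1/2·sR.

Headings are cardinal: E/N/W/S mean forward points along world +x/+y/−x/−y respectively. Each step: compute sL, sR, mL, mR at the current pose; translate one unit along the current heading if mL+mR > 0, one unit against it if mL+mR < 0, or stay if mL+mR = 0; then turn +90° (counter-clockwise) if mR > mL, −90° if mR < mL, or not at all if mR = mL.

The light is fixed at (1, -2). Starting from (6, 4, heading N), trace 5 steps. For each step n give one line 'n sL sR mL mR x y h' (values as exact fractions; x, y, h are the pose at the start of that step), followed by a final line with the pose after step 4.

0 18/17 18/29 9/17 -369/493 6 4 N
1 45/64 45/34 45/128 -45/1088 6 3 E
2 18/17 90/13 9/17 531/221 7 3 S
3 9/13 45/41 9/26 -153/1066 7 2 E
4 90/101 90/17 45/101 3015/1717 8 2 S
final 8 1 E

n=0: pose=(6,4,N); sL=18/17, sR=18/29; mL=9/17, mR=-369/493; mL+mR=-108/493 → advance -1; mR−mL=-630/493 → turn -1·90°
n=1: pose=(6,3,E); sL=45/64, sR=45/34; mL=45/128, mR=-45/1088; mL+mR=675/2176 → advance +1; mR−mL=-855/2176 → turn -1·90°
n=2: pose=(7,3,S); sL=18/17, sR=90/13; mL=9/17, mR=531/221; mL+mR=648/221 → advance +1; mR−mL=414/221 → turn +1·90°
n=3: pose=(7,2,E); sL=9/13, sR=45/41; mL=9/26, mR=-153/1066; mL+mR=108/533 → advance +1; mR−mL=-261/533 → turn -1·90°
n=4: pose=(8,2,S); sL=90/101, sR=90/17; mL=45/101, mR=3015/1717; mL+mR=3780/1717 → advance +1; mR−mL=2250/1717 → turn +1·90°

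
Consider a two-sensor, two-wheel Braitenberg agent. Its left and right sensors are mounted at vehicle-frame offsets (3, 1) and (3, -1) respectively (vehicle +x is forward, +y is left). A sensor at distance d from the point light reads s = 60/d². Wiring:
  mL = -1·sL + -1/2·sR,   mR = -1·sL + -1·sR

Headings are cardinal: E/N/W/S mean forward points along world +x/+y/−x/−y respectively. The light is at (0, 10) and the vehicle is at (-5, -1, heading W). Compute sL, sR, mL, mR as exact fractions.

15/52 15/41 -1005/2132 -1395/2132

left sensor world pos  = (-8, -2); dL² = 208
right sensor world pos = (-8, 0); dR² = 164
sL = 60/208 = 15/52
sR = 60/164 = 15/41
mL = -1·sL + -1/2·sR = -1005/2132
mR = -1·sL + -1·sR = -1395/2132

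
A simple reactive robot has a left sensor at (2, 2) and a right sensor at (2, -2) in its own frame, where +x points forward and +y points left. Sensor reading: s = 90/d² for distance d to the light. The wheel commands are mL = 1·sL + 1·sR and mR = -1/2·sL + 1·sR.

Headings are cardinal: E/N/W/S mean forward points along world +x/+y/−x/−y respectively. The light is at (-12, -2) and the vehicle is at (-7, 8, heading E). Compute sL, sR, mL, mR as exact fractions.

90/193 90/113 27540/21809 12285/21809

left sensor world pos  = (-5, 10); dL² = 193
right sensor world pos = (-5, 6); dR² = 113
sL = 90/193 = 90/193
sR = 90/113 = 90/113
mL = 1·sL + 1·sR = 27540/21809
mR = -1/2·sL + 1·sR = 12285/21809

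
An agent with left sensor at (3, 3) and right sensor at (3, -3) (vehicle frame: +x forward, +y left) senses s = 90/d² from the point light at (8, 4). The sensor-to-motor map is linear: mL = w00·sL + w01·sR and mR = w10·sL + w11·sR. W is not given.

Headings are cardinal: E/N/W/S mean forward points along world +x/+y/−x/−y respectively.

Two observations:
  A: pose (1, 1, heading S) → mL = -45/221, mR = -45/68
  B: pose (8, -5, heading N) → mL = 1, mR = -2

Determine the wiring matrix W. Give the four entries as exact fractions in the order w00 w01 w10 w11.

obs A: pose=(1,1,S) → sL=45/26, sR=45/68, mL=-45/221, mR=-45/68
obs B: pose=(8,-5,N) → sL=2, sR=2, mL=1, mR=-2
sensor matrix S = [[45/26, 45/68], [2, 2]]; det S = 945/442
solve [mL_A; mL_B] = S·[w00; w01] and [mR_A; mR_B] = S·[w10; w11]:
  w00 = -1/2, w01 = 1, w10 = 0, w11 = -1

-1/2 1 0 -1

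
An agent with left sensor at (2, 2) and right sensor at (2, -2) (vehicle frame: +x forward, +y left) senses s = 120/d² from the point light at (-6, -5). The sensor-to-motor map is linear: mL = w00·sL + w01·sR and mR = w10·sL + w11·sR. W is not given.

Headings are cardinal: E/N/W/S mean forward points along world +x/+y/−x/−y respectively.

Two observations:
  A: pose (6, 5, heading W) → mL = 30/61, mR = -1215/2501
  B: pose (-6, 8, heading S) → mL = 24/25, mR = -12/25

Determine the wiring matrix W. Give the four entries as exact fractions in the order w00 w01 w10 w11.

0 1 -1 1/2

obs A: pose=(6,5,W) → sL=30/41, sR=30/61, mL=30/61, mR=-1215/2501
obs B: pose=(-6,8,S) → sL=24/25, sR=24/25, mL=24/25, mR=-12/25
sensor matrix S = [[30/41, 30/61], [24/25, 24/25]]; det S = 576/2501
solve [mL_A; mL_B] = S·[w00; w01] and [mR_A; mR_B] = S·[w10; w11]:
  w00 = 0, w01 = 1, w10 = -1, w11 = 1/2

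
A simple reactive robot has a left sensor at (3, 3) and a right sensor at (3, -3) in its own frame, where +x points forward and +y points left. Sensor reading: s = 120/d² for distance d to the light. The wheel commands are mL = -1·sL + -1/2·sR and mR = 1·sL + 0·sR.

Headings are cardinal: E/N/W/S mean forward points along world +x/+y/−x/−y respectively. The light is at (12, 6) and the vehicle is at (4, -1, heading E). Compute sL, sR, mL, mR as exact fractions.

left sensor world pos  = (7, 2); dL² = 41
right sensor world pos = (7, -4); dR² = 125
sL = 120/41 = 120/41
sR = 120/125 = 24/25
mL = -1·sL + -1/2·sR = -3492/1025
mR = 1·sL + 0·sR = 120/41

120/41 24/25 -3492/1025 120/41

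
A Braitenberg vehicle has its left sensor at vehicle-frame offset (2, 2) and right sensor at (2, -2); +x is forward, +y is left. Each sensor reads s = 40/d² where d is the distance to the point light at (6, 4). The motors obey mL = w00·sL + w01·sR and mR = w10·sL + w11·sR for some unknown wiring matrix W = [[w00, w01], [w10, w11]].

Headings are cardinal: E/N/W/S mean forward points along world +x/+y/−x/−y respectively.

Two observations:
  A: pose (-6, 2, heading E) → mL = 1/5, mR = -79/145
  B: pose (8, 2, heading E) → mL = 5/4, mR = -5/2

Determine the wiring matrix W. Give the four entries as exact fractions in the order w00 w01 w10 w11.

obs A: pose=(-6,2,E) → sL=2/5, sR=10/29, mL=1/5, mR=-79/145
obs B: pose=(8,2,E) → sL=5/2, sR=5/4, mL=5/4, mR=-5/2
sensor matrix S = [[2/5, 10/29], [5/2, 5/4]]; det S = -21/58
solve [mL_A; mL_B] = S·[w00; w01] and [mR_A; mR_B] = S·[w10; w11]:
  w00 = 1/2, w01 = 0, w10 = -1/2, w11 = -1

1/2 0 -1/2 -1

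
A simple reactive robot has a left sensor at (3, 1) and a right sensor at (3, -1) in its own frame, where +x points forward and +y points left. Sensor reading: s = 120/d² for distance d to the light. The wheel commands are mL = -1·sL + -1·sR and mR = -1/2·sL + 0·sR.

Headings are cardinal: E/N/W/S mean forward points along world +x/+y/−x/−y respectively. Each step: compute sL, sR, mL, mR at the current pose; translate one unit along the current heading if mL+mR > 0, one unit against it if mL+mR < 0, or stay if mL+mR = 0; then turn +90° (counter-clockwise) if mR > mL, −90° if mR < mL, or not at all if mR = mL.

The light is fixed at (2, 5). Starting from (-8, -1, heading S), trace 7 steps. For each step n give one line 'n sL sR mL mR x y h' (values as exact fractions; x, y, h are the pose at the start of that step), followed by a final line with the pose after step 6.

0 20/27 60/101 -3640/2727 -10/27 -8 -1 S
1 24/13 24/17 -720/221 -12/13 -8 0 E
2 30/37 15/13 -945/481 -15/37 -9 0 N
3 24/49 120/221 -11184/10829 -12/49 -9 -1 W
4 20/27 60/101 -3640/2727 -10/27 -8 -1 S
5 24/13 24/17 -720/221 -12/13 -8 0 E
6 30/37 15/13 -945/481 -15/37 -9 0 N
final -9 -1 W

n=0: pose=(-8,-1,S); sL=20/27, sR=60/101; mL=-3640/2727, mR=-10/27; mL+mR=-1550/909 → advance -1; mR−mL=2630/2727 → turn +1·90°
n=1: pose=(-8,0,E); sL=24/13, sR=24/17; mL=-720/221, mR=-12/13; mL+mR=-924/221 → advance -1; mR−mL=516/221 → turn +1·90°
n=2: pose=(-9,0,N); sL=30/37, sR=15/13; mL=-945/481, mR=-15/37; mL+mR=-1140/481 → advance -1; mR−mL=750/481 → turn +1·90°
n=3: pose=(-9,-1,W); sL=24/49, sR=120/221; mL=-11184/10829, mR=-12/49; mL+mR=-13836/10829 → advance -1; mR−mL=8532/10829 → turn +1·90°
n=4: pose=(-8,-1,S); sL=20/27, sR=60/101; mL=-3640/2727, mR=-10/27; mL+mR=-1550/909 → advance -1; mR−mL=2630/2727 → turn +1·90°
n=5: pose=(-8,0,E); sL=24/13, sR=24/17; mL=-720/221, mR=-12/13; mL+mR=-924/221 → advance -1; mR−mL=516/221 → turn +1·90°
n=6: pose=(-9,0,N); sL=30/37, sR=15/13; mL=-945/481, mR=-15/37; mL+mR=-1140/481 → advance -1; mR−mL=750/481 → turn +1·90°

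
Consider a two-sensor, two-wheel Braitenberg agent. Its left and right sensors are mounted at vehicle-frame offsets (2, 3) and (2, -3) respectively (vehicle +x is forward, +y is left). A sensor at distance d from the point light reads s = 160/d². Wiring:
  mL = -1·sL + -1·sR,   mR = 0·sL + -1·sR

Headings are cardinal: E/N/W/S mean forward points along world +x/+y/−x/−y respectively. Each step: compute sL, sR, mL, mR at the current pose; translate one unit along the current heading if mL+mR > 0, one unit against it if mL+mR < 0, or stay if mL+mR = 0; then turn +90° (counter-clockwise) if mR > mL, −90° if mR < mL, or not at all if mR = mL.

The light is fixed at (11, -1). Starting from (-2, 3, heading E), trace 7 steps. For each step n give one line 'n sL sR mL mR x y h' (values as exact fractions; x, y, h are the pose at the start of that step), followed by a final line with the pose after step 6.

0 16/17 80/61 -2336/1037 -80/61 -2 3 E
1 32/65 160/157 -15424/10205 -160/157 -3 3 N
2 5/8 40/73 -685/584 -40/73 -3 2 W
3 160/101 160/257 -57280/25957 -160/257 -2 2 S
4 16/17 80/61 -2336/1037 -80/61 -2 3 E
5 32/65 160/157 -15424/10205 -160/157 -3 3 N
6 5/8 40/73 -685/584 -40/73 -3 2 W
final -2 2 S

n=0: pose=(-2,3,E); sL=16/17, sR=80/61; mL=-2336/1037, mR=-80/61; mL+mR=-3696/1037 → advance -1; mR−mL=16/17 → turn +1·90°
n=1: pose=(-3,3,N); sL=32/65, sR=160/157; mL=-15424/10205, mR=-160/157; mL+mR=-25824/10205 → advance -1; mR−mL=32/65 → turn +1·90°
n=2: pose=(-3,2,W); sL=5/8, sR=40/73; mL=-685/584, mR=-40/73; mL+mR=-1005/584 → advance -1; mR−mL=5/8 → turn +1·90°
n=3: pose=(-2,2,S); sL=160/101, sR=160/257; mL=-57280/25957, mR=-160/257; mL+mR=-73440/25957 → advance -1; mR−mL=160/101 → turn +1·90°
n=4: pose=(-2,3,E); sL=16/17, sR=80/61; mL=-2336/1037, mR=-80/61; mL+mR=-3696/1037 → advance -1; mR−mL=16/17 → turn +1·90°
n=5: pose=(-3,3,N); sL=32/65, sR=160/157; mL=-15424/10205, mR=-160/157; mL+mR=-25824/10205 → advance -1; mR−mL=32/65 → turn +1·90°
n=6: pose=(-3,2,W); sL=5/8, sR=40/73; mL=-685/584, mR=-40/73; mL+mR=-1005/584 → advance -1; mR−mL=5/8 → turn +1·90°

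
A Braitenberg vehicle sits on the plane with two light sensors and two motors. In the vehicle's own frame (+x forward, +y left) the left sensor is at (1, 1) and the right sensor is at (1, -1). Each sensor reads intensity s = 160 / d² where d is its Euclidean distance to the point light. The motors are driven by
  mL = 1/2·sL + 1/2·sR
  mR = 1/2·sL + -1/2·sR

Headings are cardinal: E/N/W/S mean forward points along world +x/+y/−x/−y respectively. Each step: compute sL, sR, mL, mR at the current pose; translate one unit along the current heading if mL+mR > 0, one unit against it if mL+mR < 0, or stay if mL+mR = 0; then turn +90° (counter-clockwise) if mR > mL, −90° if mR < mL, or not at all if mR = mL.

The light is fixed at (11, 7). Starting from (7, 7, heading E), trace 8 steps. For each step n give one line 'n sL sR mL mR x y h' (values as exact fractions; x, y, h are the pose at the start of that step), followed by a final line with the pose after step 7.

0 16 16 16 0 7 7 E
1 32 160/17 352/17 192/17 8 7 S
2 8 10 9 -1 8 6 W
3 32/5 160/9 544/45 -256/45 7 6 N
4 16 16 16 0 7 7 E
5 32 160/17 352/17 192/17 8 7 S
6 8 10 9 -1 8 6 W
7 32/5 160/9 544/45 -256/45 7 6 N
final 7 7 E

n=0: pose=(7,7,E); sL=16, sR=16; mL=16, mR=0; mL+mR=16 → advance +1; mR−mL=-16 → turn -1·90°
n=1: pose=(8,7,S); sL=32, sR=160/17; mL=352/17, mR=192/17; mL+mR=32 → advance +1; mR−mL=-160/17 → turn -1·90°
n=2: pose=(8,6,W); sL=8, sR=10; mL=9, mR=-1; mL+mR=8 → advance +1; mR−mL=-10 → turn -1·90°
n=3: pose=(7,6,N); sL=32/5, sR=160/9; mL=544/45, mR=-256/45; mL+mR=32/5 → advance +1; mR−mL=-160/9 → turn -1·90°
n=4: pose=(7,7,E); sL=16, sR=16; mL=16, mR=0; mL+mR=16 → advance +1; mR−mL=-16 → turn -1·90°
n=5: pose=(8,7,S); sL=32, sR=160/17; mL=352/17, mR=192/17; mL+mR=32 → advance +1; mR−mL=-160/17 → turn -1·90°
n=6: pose=(8,6,W); sL=8, sR=10; mL=9, mR=-1; mL+mR=8 → advance +1; mR−mL=-10 → turn -1·90°
n=7: pose=(7,6,N); sL=32/5, sR=160/9; mL=544/45, mR=-256/45; mL+mR=32/5 → advance +1; mR−mL=-160/9 → turn -1·90°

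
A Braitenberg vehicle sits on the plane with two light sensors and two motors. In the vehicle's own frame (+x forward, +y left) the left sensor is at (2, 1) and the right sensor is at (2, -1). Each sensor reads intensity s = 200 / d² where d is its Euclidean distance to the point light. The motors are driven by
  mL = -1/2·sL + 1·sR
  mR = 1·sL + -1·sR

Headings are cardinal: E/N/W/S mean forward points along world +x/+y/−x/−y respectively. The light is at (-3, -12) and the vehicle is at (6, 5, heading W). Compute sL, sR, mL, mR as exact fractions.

40/61 200/373 4740/22753 2720/22753

left sensor world pos  = (4, 4); dL² = 305
right sensor world pos = (4, 6); dR² = 373
sL = 200/305 = 40/61
sR = 200/373 = 200/373
mL = -1/2·sL + 1·sR = 4740/22753
mR = 1·sL + -1·sR = 2720/22753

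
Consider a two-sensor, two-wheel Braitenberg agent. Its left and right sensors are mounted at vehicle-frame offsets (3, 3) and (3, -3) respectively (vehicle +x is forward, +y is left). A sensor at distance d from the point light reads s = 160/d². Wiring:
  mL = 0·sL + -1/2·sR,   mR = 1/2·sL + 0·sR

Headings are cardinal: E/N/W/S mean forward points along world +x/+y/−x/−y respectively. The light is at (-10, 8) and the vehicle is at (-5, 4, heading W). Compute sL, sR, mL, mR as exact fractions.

160/53 32 -16 80/53

left sensor world pos  = (-8, 1); dL² = 53
right sensor world pos = (-8, 7); dR² = 5
sL = 160/53 = 160/53
sR = 160/5 = 32
mL = 0·sL + -1/2·sR = -16
mR = 1/2·sL + 0·sR = 80/53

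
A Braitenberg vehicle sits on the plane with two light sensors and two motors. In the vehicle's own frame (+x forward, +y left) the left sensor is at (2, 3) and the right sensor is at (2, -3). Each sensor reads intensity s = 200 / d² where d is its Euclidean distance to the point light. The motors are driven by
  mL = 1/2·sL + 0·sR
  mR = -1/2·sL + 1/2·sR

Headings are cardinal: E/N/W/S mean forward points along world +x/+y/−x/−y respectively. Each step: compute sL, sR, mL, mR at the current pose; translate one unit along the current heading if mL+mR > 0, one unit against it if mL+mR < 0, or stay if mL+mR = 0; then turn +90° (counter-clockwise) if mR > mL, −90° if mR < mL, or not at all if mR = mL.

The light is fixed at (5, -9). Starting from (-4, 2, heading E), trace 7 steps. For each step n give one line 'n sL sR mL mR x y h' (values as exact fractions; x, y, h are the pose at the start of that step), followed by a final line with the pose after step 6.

0 40/49 200/113 20/49 2640/5537 -4 2 E
1 20/29 100/97 10/29 480/2813 -3 2 N
2 200/261 200/117 100/261 1600/3393 -3 3 E
3 25/37 50/53 25/74 525/3922 -2 3 N
4 200/281 8/5 100/281 624/1405 -2 4 E
5 100/153 100/117 50/153 200/1989 -1 4 N
6 40/61 200/137 20/61 3360/8357 -1 5 E
final 0 5 N

n=0: pose=(-4,2,E); sL=40/49, sR=200/113; mL=20/49, mR=2640/5537; mL+mR=100/113 → advance +1; mR−mL=380/5537 → turn +1·90°
n=1: pose=(-3,2,N); sL=20/29, sR=100/97; mL=10/29, mR=480/2813; mL+mR=50/97 → advance +1; mR−mL=-490/2813 → turn -1·90°
n=2: pose=(-3,3,E); sL=200/261, sR=200/117; mL=100/261, mR=1600/3393; mL+mR=100/117 → advance +1; mR−mL=100/1131 → turn +1·90°
n=3: pose=(-2,3,N); sL=25/37, sR=50/53; mL=25/74, mR=525/3922; mL+mR=25/53 → advance +1; mR−mL=-400/1961 → turn -1·90°
n=4: pose=(-2,4,E); sL=200/281, sR=8/5; mL=100/281, mR=624/1405; mL+mR=4/5 → advance +1; mR−mL=124/1405 → turn +1·90°
n=5: pose=(-1,4,N); sL=100/153, sR=100/117; mL=50/153, mR=200/1989; mL+mR=50/117 → advance +1; mR−mL=-50/221 → turn -1·90°
n=6: pose=(-1,5,E); sL=40/61, sR=200/137; mL=20/61, mR=3360/8357; mL+mR=100/137 → advance +1; mR−mL=620/8357 → turn +1·90°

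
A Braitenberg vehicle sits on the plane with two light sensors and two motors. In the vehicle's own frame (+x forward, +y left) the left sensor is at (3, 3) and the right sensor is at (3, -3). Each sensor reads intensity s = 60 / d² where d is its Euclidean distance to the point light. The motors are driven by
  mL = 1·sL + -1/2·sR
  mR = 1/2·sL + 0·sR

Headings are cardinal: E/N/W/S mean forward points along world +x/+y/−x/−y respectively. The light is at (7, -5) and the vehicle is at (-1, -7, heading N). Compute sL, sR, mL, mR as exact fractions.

left sensor world pos  = (-4, -4); dL² = 122
right sensor world pos = (2, -4); dR² = 26
sL = 60/122 = 30/61
sR = 60/26 = 30/13
mL = 1·sL + -1/2·sR = -525/793
mR = 1/2·sL + 0·sR = 15/61

30/61 30/13 -525/793 15/61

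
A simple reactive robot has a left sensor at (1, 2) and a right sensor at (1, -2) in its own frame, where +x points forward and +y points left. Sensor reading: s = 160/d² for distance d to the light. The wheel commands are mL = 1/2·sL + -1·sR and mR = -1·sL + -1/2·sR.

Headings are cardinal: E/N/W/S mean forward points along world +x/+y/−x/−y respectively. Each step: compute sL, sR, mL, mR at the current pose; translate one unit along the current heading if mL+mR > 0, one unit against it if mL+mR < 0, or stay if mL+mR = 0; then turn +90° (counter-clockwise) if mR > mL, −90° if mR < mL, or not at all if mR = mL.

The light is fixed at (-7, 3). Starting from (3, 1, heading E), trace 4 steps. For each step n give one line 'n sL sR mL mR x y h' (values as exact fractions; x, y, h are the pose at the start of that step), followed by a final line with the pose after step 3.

0 160/121 160/137 -8400/16577 -31600/16577 3 1 E
1 16/13 80/29 -808/377 -984/377 2 1 S
2 160/73 32/13 -1296/949 -3248/949 2 2 W
3 5/2 10/9 5/36 -55/18 3 2 N
final 3 1 E

n=0: pose=(3,1,E); sL=160/121, sR=160/137; mL=-8400/16577, mR=-31600/16577; mL+mR=-40000/16577 → advance -1; mR−mL=-23200/16577 → turn -1·90°
n=1: pose=(2,1,S); sL=16/13, sR=80/29; mL=-808/377, mR=-984/377; mL+mR=-1792/377 → advance -1; mR−mL=-176/377 → turn -1·90°
n=2: pose=(2,2,W); sL=160/73, sR=32/13; mL=-1296/949, mR=-3248/949; mL+mR=-4544/949 → advance -1; mR−mL=-1952/949 → turn -1·90°
n=3: pose=(3,2,N); sL=5/2, sR=10/9; mL=5/36, mR=-55/18; mL+mR=-35/12 → advance -1; mR−mL=-115/36 → turn -1·90°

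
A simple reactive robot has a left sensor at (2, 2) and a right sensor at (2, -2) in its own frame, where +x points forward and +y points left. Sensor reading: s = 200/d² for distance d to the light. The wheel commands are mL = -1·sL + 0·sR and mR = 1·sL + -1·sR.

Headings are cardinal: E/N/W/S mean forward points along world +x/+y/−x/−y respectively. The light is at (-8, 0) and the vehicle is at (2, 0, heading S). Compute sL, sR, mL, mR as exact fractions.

50/37 50/17 -50/37 -1000/629

left sensor world pos  = (4, -2); dL² = 148
right sensor world pos = (0, -2); dR² = 68
sL = 200/148 = 50/37
sR = 200/68 = 50/17
mL = -1·sL + 0·sR = -50/37
mR = 1·sL + -1·sR = -1000/629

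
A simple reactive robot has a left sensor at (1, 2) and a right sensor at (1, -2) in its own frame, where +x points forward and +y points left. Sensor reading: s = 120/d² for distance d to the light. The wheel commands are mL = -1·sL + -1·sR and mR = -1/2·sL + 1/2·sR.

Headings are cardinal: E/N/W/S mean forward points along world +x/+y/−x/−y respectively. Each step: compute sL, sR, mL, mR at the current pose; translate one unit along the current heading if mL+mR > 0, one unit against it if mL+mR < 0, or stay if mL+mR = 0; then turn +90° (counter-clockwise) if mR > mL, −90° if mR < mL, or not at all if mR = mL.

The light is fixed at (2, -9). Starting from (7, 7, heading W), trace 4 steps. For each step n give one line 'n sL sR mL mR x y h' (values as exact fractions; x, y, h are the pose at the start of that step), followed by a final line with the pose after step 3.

n=0: pose=(7,7,W); sL=30/53, sR=6/17; mL=-828/901, mR=-96/901; mL+mR=-924/901 → advance -1; mR−mL=732/901 → turn +1·90°
n=1: pose=(8,7,S); sL=120/289, sR=120/241; mL=-63600/69649, mR=2880/69649; mL+mR=-60720/69649 → advance -1; mR−mL=66480/69649 → turn +1·90°
n=2: pose=(8,8,E); sL=12/41, sR=60/137; mL=-4104/5617, mR=408/5617; mL+mR=-3696/5617 → advance -1; mR−mL=4512/5617 → turn +1·90°
n=3: pose=(7,8,N); sL=40/111, sR=120/373; mL=-28240/41403, mR=-800/41403; mL+mR=-9680/13801 → advance -1; mR−mL=27440/41403 → turn +1·90°

0 30/53 6/17 -828/901 -96/901 7 7 W
1 120/289 120/241 -63600/69649 2880/69649 8 7 S
2 12/41 60/137 -4104/5617 408/5617 8 8 E
3 40/111 120/373 -28240/41403 -800/41403 7 8 N
final 7 7 W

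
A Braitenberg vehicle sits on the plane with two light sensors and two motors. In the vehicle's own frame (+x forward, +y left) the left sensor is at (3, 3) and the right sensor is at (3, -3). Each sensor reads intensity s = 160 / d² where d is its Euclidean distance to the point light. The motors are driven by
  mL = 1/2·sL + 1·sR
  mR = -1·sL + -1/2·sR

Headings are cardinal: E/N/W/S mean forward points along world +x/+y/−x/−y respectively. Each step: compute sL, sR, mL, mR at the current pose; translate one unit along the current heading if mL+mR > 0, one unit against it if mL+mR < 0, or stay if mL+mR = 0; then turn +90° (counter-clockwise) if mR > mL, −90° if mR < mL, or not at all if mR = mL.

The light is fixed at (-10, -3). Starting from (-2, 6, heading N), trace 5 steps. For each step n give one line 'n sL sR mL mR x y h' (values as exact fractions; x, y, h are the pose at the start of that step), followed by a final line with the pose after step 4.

0 160/169 32/53 9648/8957 -11184/8957 -2 6 N
1 80/121 80/73 12600/8833 -10680/8833 -2 5 E
2 160/169 160/61 31920/10309 -23280/10309 -1 5 S
3 40/13 20/17 600/221 -810/221 -1 4 W
4 160/149 160/269 45360/40081 -54960/40081 0 4 N
final 0 3 E

n=0: pose=(-2,6,N); sL=160/169, sR=32/53; mL=9648/8957, mR=-11184/8957; mL+mR=-1536/8957 → advance -1; mR−mL=-20832/8957 → turn -1·90°
n=1: pose=(-2,5,E); sL=80/121, sR=80/73; mL=12600/8833, mR=-10680/8833; mL+mR=1920/8833 → advance +1; mR−mL=-23280/8833 → turn -1·90°
n=2: pose=(-1,5,S); sL=160/169, sR=160/61; mL=31920/10309, mR=-23280/10309; mL+mR=8640/10309 → advance +1; mR−mL=-55200/10309 → turn -1·90°
n=3: pose=(-1,4,W); sL=40/13, sR=20/17; mL=600/221, mR=-810/221; mL+mR=-210/221 → advance -1; mR−mL=-1410/221 → turn -1·90°
n=4: pose=(0,4,N); sL=160/149, sR=160/269; mL=45360/40081, mR=-54960/40081; mL+mR=-9600/40081 → advance -1; mR−mL=-100320/40081 → turn -1·90°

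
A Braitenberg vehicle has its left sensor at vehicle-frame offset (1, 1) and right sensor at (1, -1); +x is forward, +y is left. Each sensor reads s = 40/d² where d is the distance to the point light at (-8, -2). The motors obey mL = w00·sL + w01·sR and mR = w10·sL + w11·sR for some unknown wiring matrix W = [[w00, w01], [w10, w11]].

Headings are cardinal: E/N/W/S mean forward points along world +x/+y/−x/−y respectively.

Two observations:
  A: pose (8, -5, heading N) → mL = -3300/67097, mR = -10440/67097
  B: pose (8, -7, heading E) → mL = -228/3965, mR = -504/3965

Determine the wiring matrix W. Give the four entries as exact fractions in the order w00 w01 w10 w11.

1/2 -1 -1/2 -1/2

obs A: pose=(8,-5,N) → sL=40/229, sR=40/293, mL=-3300/67097, mR=-10440/67097
obs B: pose=(8,-7,E) → sL=8/61, sR=8/65, mL=-228/3965, mR=-504/3965
sensor matrix S = [[40/229, 40/293], [8/61, 8/65]]; det S = 191232/53207921
solve [mL_A; mL_B] = S·[w00; w01] and [mR_A; mR_B] = S·[w10; w11]:
  w00 = 1/2, w01 = -1, w10 = -1/2, w11 = -1/2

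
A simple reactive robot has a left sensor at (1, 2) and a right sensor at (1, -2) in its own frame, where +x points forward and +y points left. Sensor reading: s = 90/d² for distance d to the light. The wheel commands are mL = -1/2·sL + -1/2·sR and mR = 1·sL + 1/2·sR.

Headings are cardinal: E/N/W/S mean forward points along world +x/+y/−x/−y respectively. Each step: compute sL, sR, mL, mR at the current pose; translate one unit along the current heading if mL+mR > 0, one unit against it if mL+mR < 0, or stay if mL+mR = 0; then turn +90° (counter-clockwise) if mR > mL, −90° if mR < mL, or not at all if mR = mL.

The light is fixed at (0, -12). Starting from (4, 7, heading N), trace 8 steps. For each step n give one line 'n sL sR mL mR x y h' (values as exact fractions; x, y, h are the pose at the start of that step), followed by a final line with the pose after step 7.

n=0: pose=(4,7,N); sL=45/202, sR=45/218; mL=-4725/22018, mR=14355/44036; mL+mR=45/404 → advance +1; mR−mL=23805/44036 → turn +1·90°
n=1: pose=(4,8,W); sL=10/37, sR=90/493; mL=-4130/18241, mR=6595/18241; mL+mR=5/37 → advance +1; mR−mL=10725/18241 → turn +1·90°
n=2: pose=(3,8,S); sL=45/193, sR=45/181; mL=-8415/34933, mR=24975/69866; mL+mR=45/386 → advance +1; mR−mL=41805/69866 → turn +1·90°
n=3: pose=(3,7,E); sL=90/457, sR=18/61; mL=-6858/27877, mR=9603/27877; mL+mR=45/457 → advance +1; mR−mL=16461/27877 → turn +1·90°
n=4: pose=(4,7,N); sL=45/202, sR=45/218; mL=-4725/22018, mR=14355/44036; mL+mR=45/404 → advance +1; mR−mL=23805/44036 → turn +1·90°
n=5: pose=(4,8,W); sL=10/37, sR=90/493; mL=-4130/18241, mR=6595/18241; mL+mR=5/37 → advance +1; mR−mL=10725/18241 → turn +1·90°
n=6: pose=(3,8,S); sL=45/193, sR=45/181; mL=-8415/34933, mR=24975/69866; mL+mR=45/386 → advance +1; mR−mL=41805/69866 → turn +1·90°
n=7: pose=(3,7,E); sL=90/457, sR=18/61; mL=-6858/27877, mR=9603/27877; mL+mR=45/457 → advance +1; mR−mL=16461/27877 → turn +1·90°

0 45/202 45/218 -4725/22018 14355/44036 4 7 N
1 10/37 90/493 -4130/18241 6595/18241 4 8 W
2 45/193 45/181 -8415/34933 24975/69866 3 8 S
3 90/457 18/61 -6858/27877 9603/27877 3 7 E
4 45/202 45/218 -4725/22018 14355/44036 4 7 N
5 10/37 90/493 -4130/18241 6595/18241 4 8 W
6 45/193 45/181 -8415/34933 24975/69866 3 8 S
7 90/457 18/61 -6858/27877 9603/27877 3 7 E
final 4 7 N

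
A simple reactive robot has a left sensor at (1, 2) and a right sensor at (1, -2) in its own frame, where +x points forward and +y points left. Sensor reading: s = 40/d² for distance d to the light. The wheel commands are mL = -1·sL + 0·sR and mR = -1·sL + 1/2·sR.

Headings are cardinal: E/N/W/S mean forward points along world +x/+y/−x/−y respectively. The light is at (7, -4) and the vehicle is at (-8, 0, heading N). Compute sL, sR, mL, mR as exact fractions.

20/157 20/97 -20/157 -370/15229

left sensor world pos  = (-10, 1); dL² = 314
right sensor world pos = (-6, 1); dR² = 194
sL = 40/314 = 20/157
sR = 40/194 = 20/97
mL = -1·sL + 0·sR = -20/157
mR = -1·sL + 1/2·sR = -370/15229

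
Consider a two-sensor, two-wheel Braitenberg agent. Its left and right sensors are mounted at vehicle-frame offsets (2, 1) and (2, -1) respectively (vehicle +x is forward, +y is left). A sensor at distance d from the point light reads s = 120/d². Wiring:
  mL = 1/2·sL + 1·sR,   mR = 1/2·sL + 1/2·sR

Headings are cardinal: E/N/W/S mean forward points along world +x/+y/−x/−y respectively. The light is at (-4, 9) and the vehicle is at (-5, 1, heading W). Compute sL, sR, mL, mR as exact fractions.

4/3 60/29 238/87 148/87

left sensor world pos  = (-7, 0); dL² = 90
right sensor world pos = (-7, 2); dR² = 58
sL = 120/90 = 4/3
sR = 120/58 = 60/29
mL = 1/2·sL + 1·sR = 238/87
mR = 1/2·sL + 1/2·sR = 148/87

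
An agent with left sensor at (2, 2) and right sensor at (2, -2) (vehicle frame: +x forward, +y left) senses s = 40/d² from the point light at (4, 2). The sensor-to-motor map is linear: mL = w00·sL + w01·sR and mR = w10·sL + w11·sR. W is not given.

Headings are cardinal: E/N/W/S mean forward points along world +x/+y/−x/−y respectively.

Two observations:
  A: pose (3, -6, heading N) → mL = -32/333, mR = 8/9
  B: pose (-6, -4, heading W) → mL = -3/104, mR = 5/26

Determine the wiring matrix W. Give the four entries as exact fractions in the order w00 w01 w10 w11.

obs A: pose=(3,-6,N) → sL=8/9, sR=40/37, mL=-32/333, mR=8/9
obs B: pose=(-6,-4,W) → sL=5/26, sR=1/4, mL=-3/104, mR=5/26
sensor matrix S = [[8/9, 40/37], [5/26, 1/4]]; det S = 62/4329
solve [mL_A; mL_B] = S·[w00; w01] and [mR_A; mR_B] = S·[w10; w11]:
  w00 = 1/2, w01 = -1/2, w10 = 1, w11 = 0

1/2 -1/2 1 0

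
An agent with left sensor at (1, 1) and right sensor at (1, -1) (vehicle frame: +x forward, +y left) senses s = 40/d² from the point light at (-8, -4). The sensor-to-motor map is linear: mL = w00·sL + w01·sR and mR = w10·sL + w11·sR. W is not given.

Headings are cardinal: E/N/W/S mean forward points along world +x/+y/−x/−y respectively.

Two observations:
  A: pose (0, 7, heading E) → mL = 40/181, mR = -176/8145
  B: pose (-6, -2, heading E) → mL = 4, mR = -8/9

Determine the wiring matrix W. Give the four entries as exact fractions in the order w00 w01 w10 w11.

obs A: pose=(0,7,E) → sL=8/45, sR=40/181, mL=40/181, mR=-176/8145
obs B: pose=(-6,-2,E) → sL=20/9, sR=4, mL=4, mR=-8/9
sensor matrix S = [[8/45, 40/181], [20/9, 4]]; det S = 1792/8145
solve [mL_A; mL_B] = S·[w00; w01] and [mR_A; mR_B] = S·[w10; w11]:
  w00 = 0, w01 = 1, w10 = 1/2, w11 = -1/2

0 1 1/2 -1/2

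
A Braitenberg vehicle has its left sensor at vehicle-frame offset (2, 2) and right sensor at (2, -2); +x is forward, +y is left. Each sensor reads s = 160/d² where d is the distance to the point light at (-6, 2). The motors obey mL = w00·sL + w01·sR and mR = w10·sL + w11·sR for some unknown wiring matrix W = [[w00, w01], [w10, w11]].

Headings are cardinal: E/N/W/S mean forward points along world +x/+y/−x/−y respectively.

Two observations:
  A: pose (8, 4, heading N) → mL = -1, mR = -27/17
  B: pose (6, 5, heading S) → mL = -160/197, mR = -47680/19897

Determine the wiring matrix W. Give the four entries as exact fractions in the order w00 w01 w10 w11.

obs A: pose=(8,4,N) → sL=1, sR=10/17, mL=-1, mR=-27/17
obs B: pose=(6,5,S) → sL=160/197, sR=160/101, mL=-160/197, mR=-47680/19897
sensor matrix S = [[1, 10/17], [160/197, 160/101]]; det S = 374240/338249
solve [mL_A; mL_B] = S·[w00; w01] and [mR_A; mR_B] = S·[w10; w11]:
  w00 = -1, w01 = 0, w10 = -1, w11 = -1

-1 0 -1 -1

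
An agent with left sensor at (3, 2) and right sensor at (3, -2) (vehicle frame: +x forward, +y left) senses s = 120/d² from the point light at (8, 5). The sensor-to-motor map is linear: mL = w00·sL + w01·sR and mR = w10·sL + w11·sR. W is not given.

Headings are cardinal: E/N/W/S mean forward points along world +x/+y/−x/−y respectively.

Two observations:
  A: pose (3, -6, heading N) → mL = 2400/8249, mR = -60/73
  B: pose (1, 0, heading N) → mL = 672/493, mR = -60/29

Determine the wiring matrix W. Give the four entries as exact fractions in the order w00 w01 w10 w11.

-1/2 1/2 0 -1/2

obs A: pose=(3,-6,N) → sL=120/113, sR=120/73, mL=2400/8249, mR=-60/73
obs B: pose=(1,0,N) → sL=24/17, sR=120/29, mL=672/493, mR=-60/29
sensor matrix S = [[120/113, 120/73], [24/17, 120/29]]; det S = 8432640/4066757
solve [mL_A; mL_B] = S·[w00; w01] and [mR_A; mR_B] = S·[w10; w11]:
  w00 = -1/2, w01 = 1/2, w10 = 0, w11 = -1/2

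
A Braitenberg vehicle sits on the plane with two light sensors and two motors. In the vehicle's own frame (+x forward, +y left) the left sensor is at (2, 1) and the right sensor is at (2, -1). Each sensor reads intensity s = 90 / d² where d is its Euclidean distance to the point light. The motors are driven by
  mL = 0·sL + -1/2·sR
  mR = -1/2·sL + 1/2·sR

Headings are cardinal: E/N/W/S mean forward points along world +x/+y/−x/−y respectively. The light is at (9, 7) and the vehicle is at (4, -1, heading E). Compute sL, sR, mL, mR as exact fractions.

left sensor world pos  = (6, 0); dL² = 58
right sensor world pos = (6, -2); dR² = 90
sL = 90/58 = 45/29
sR = 90/90 = 1
mL = 0·sL + -1/2·sR = -1/2
mR = -1/2·sL + 1/2·sR = -8/29

45/29 1 -1/2 -8/29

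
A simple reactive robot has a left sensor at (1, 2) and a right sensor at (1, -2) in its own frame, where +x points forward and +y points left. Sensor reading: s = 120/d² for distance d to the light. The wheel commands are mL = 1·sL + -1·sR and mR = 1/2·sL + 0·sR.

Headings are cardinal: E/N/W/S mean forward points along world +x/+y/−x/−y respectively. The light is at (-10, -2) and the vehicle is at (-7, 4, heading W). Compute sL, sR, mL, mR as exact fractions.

6 30/17 72/17 3

left sensor world pos  = (-8, 2); dL² = 20
right sensor world pos = (-8, 6); dR² = 68
sL = 120/20 = 6
sR = 120/68 = 30/17
mL = 1·sL + -1·sR = 72/17
mR = 1/2·sL + 0·sR = 3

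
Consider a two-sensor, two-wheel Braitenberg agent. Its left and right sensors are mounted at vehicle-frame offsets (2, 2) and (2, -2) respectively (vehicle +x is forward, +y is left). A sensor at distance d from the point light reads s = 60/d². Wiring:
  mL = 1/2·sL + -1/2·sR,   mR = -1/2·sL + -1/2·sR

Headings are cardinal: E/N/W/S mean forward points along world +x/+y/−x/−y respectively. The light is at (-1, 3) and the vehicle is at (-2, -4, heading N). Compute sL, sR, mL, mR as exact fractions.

left sensor world pos  = (-4, -2); dL² = 34
right sensor world pos = (0, -2); dR² = 26
sL = 60/34 = 30/17
sR = 60/26 = 30/13
mL = 1/2·sL + -1/2·sR = -60/221
mR = -1/2·sL + -1/2·sR = -450/221

30/17 30/13 -60/221 -450/221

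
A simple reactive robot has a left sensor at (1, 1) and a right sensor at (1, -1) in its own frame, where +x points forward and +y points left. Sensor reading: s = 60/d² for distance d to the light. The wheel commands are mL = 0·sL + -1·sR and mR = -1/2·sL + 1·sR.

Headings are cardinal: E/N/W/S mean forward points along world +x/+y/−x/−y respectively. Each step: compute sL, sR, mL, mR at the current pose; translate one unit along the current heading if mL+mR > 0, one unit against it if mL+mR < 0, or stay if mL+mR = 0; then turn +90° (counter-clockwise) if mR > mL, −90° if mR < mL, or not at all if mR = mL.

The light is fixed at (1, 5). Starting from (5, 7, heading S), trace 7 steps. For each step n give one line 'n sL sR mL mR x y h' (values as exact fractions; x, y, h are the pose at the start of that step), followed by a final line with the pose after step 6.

n=0: pose=(5,7,S); sL=30/13, sR=6; mL=-6, mR=63/13; mL+mR=-15/13 → advance -1; mR−mL=141/13 → turn +1·90°
n=1: pose=(5,8,E); sL=60/41, sR=60/29; mL=-60/29, mR=1590/1189; mL+mR=-30/41 → advance -1; mR−mL=4050/1189 → turn +1·90°
n=2: pose=(4,8,N); sL=3, sR=15/8; mL=-15/8, mR=3/8; mL+mR=-3/2 → advance -1; mR−mL=9/4 → turn +1·90°
n=3: pose=(4,7,W); sL=12, sR=60/13; mL=-60/13, mR=-18/13; mL+mR=-6 → advance -1; mR−mL=42/13 → turn +1·90°
n=4: pose=(5,7,S); sL=30/13, sR=6; mL=-6, mR=63/13; mL+mR=-15/13 → advance -1; mR−mL=141/13 → turn +1·90°
n=5: pose=(5,8,E); sL=60/41, sR=60/29; mL=-60/29, mR=1590/1189; mL+mR=-30/41 → advance -1; mR−mL=4050/1189 → turn +1·90°
n=6: pose=(4,8,N); sL=3, sR=15/8; mL=-15/8, mR=3/8; mL+mR=-3/2 → advance -1; mR−mL=9/4 → turn +1·90°

0 30/13 6 -6 63/13 5 7 S
1 60/41 60/29 -60/29 1590/1189 5 8 E
2 3 15/8 -15/8 3/8 4 8 N
3 12 60/13 -60/13 -18/13 4 7 W
4 30/13 6 -6 63/13 5 7 S
5 60/41 60/29 -60/29 1590/1189 5 8 E
6 3 15/8 -15/8 3/8 4 8 N
final 4 7 W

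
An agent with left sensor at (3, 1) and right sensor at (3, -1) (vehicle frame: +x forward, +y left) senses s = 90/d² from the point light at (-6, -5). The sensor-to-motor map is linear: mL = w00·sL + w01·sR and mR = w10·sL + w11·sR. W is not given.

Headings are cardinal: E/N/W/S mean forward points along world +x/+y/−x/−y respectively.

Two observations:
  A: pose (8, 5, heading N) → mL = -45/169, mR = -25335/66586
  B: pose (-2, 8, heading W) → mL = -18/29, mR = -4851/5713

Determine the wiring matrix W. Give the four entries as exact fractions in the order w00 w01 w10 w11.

obs A: pose=(8,5,N) → sL=45/169, sR=45/197, mL=-45/169, mR=-25335/66586
obs B: pose=(-2,8,W) → sL=18/29, sR=90/197, mL=-18/29, mR=-4851/5713
sensor matrix S = [[45/169, 45/197], [18/29, 90/197]]; det S = -19440/965497
solve [mL_A; mL_B] = S·[w00; w01] and [mR_A; mR_B] = S·[w10; w11]:
  w00 = -1, w01 = 0, w10 = -1, w11 = -1/2

-1 0 -1 -1/2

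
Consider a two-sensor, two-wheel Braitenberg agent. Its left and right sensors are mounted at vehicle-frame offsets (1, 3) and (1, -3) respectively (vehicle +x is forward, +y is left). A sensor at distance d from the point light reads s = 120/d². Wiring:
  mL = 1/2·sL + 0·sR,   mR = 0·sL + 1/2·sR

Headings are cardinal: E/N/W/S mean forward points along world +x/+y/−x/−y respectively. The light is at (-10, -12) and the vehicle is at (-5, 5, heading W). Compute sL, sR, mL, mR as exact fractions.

left sensor world pos  = (-6, 2); dL² = 212
right sensor world pos = (-6, 8); dR² = 416
sL = 120/212 = 30/53
sR = 120/416 = 15/52
mL = 1/2·sL + 0·sR = 15/53
mR = 0·sL + 1/2·sR = 15/104

30/53 15/52 15/53 15/104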